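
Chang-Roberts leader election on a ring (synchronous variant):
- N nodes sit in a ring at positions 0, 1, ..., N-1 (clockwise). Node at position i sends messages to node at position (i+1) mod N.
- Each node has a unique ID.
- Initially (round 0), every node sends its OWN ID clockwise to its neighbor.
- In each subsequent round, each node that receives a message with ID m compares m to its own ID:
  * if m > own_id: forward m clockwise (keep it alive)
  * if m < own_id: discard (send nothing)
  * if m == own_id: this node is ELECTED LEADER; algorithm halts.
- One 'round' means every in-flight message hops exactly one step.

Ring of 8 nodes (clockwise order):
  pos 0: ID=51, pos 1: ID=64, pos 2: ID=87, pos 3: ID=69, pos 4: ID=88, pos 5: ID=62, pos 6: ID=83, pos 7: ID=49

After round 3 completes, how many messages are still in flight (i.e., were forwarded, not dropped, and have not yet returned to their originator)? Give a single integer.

Answer: 2

Derivation:
Round 1: pos1(id64) recv 51: drop; pos2(id87) recv 64: drop; pos3(id69) recv 87: fwd; pos4(id88) recv 69: drop; pos5(id62) recv 88: fwd; pos6(id83) recv 62: drop; pos7(id49) recv 83: fwd; pos0(id51) recv 49: drop
Round 2: pos4(id88) recv 87: drop; pos6(id83) recv 88: fwd; pos0(id51) recv 83: fwd
Round 3: pos7(id49) recv 88: fwd; pos1(id64) recv 83: fwd
After round 3: 2 messages still in flight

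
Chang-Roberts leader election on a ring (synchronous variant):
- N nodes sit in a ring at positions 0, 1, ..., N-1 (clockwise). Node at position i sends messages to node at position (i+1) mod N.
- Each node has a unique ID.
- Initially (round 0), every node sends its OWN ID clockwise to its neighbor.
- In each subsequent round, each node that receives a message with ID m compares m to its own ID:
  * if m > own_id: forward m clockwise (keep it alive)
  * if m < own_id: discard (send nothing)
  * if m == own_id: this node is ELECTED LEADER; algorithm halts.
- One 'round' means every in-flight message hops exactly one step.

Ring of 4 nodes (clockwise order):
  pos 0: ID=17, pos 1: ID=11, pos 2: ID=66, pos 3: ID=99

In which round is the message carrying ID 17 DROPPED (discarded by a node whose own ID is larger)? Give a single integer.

Round 1: pos1(id11) recv 17: fwd; pos2(id66) recv 11: drop; pos3(id99) recv 66: drop; pos0(id17) recv 99: fwd
Round 2: pos2(id66) recv 17: drop; pos1(id11) recv 99: fwd
Round 3: pos2(id66) recv 99: fwd
Round 4: pos3(id99) recv 99: ELECTED
Message ID 17 originates at pos 0; dropped at pos 2 in round 2

Answer: 2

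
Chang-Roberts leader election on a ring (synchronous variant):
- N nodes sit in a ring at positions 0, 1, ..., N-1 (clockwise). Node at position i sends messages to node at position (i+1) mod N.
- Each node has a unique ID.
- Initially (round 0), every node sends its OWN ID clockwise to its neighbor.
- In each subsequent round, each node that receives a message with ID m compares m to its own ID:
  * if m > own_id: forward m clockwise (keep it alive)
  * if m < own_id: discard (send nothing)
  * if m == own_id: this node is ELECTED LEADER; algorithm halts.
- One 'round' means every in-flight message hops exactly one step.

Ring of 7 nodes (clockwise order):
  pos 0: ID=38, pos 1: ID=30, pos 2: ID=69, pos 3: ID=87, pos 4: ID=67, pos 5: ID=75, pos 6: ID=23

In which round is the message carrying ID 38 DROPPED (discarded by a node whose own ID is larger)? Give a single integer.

Answer: 2

Derivation:
Round 1: pos1(id30) recv 38: fwd; pos2(id69) recv 30: drop; pos3(id87) recv 69: drop; pos4(id67) recv 87: fwd; pos5(id75) recv 67: drop; pos6(id23) recv 75: fwd; pos0(id38) recv 23: drop
Round 2: pos2(id69) recv 38: drop; pos5(id75) recv 87: fwd; pos0(id38) recv 75: fwd
Round 3: pos6(id23) recv 87: fwd; pos1(id30) recv 75: fwd
Round 4: pos0(id38) recv 87: fwd; pos2(id69) recv 75: fwd
Round 5: pos1(id30) recv 87: fwd; pos3(id87) recv 75: drop
Round 6: pos2(id69) recv 87: fwd
Round 7: pos3(id87) recv 87: ELECTED
Message ID 38 originates at pos 0; dropped at pos 2 in round 2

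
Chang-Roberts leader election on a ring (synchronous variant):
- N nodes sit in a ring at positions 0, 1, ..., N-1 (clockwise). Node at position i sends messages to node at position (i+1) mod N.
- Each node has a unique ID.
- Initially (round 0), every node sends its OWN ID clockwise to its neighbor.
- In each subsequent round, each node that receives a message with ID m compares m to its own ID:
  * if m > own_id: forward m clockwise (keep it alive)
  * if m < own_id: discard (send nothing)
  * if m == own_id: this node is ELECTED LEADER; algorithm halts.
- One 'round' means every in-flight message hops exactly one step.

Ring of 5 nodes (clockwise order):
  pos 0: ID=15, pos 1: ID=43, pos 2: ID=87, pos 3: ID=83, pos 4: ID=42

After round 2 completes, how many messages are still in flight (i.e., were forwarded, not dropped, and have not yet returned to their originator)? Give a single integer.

Answer: 2

Derivation:
Round 1: pos1(id43) recv 15: drop; pos2(id87) recv 43: drop; pos3(id83) recv 87: fwd; pos4(id42) recv 83: fwd; pos0(id15) recv 42: fwd
Round 2: pos4(id42) recv 87: fwd; pos0(id15) recv 83: fwd; pos1(id43) recv 42: drop
After round 2: 2 messages still in flight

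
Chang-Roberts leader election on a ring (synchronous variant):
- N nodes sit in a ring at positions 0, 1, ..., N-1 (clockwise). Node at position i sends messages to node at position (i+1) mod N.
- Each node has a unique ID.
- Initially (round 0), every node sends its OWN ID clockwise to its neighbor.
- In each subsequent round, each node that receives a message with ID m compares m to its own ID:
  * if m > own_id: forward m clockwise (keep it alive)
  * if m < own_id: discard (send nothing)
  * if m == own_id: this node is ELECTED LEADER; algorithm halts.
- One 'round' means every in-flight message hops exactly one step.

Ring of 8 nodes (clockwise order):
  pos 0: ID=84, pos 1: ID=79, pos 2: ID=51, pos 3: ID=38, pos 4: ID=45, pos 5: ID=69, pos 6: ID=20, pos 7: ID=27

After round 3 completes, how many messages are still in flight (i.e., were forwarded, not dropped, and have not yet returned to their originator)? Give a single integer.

Answer: 2

Derivation:
Round 1: pos1(id79) recv 84: fwd; pos2(id51) recv 79: fwd; pos3(id38) recv 51: fwd; pos4(id45) recv 38: drop; pos5(id69) recv 45: drop; pos6(id20) recv 69: fwd; pos7(id27) recv 20: drop; pos0(id84) recv 27: drop
Round 2: pos2(id51) recv 84: fwd; pos3(id38) recv 79: fwd; pos4(id45) recv 51: fwd; pos7(id27) recv 69: fwd
Round 3: pos3(id38) recv 84: fwd; pos4(id45) recv 79: fwd; pos5(id69) recv 51: drop; pos0(id84) recv 69: drop
After round 3: 2 messages still in flight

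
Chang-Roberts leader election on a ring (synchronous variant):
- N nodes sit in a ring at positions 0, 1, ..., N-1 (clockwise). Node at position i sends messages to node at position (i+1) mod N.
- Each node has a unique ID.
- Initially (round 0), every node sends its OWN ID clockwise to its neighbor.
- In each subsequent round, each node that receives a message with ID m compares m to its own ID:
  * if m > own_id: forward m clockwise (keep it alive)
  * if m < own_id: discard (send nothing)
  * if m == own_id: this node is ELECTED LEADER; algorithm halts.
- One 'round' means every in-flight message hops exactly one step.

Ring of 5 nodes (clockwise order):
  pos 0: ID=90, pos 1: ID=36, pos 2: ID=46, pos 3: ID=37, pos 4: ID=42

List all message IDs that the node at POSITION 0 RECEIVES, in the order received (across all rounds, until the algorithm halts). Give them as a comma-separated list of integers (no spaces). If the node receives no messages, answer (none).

Answer: 42,46,90

Derivation:
Round 1: pos1(id36) recv 90: fwd; pos2(id46) recv 36: drop; pos3(id37) recv 46: fwd; pos4(id42) recv 37: drop; pos0(id90) recv 42: drop
Round 2: pos2(id46) recv 90: fwd; pos4(id42) recv 46: fwd
Round 3: pos3(id37) recv 90: fwd; pos0(id90) recv 46: drop
Round 4: pos4(id42) recv 90: fwd
Round 5: pos0(id90) recv 90: ELECTED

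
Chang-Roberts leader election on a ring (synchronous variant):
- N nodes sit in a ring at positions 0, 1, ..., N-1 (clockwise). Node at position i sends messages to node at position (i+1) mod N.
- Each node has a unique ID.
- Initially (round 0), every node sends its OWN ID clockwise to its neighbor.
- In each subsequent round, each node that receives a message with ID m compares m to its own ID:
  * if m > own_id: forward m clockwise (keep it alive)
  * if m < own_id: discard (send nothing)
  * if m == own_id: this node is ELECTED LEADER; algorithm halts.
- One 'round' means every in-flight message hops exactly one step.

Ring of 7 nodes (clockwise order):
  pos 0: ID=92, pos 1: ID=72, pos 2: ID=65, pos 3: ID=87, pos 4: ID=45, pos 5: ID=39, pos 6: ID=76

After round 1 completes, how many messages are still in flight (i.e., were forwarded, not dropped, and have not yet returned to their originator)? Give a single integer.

Answer: 4

Derivation:
Round 1: pos1(id72) recv 92: fwd; pos2(id65) recv 72: fwd; pos3(id87) recv 65: drop; pos4(id45) recv 87: fwd; pos5(id39) recv 45: fwd; pos6(id76) recv 39: drop; pos0(id92) recv 76: drop
After round 1: 4 messages still in flight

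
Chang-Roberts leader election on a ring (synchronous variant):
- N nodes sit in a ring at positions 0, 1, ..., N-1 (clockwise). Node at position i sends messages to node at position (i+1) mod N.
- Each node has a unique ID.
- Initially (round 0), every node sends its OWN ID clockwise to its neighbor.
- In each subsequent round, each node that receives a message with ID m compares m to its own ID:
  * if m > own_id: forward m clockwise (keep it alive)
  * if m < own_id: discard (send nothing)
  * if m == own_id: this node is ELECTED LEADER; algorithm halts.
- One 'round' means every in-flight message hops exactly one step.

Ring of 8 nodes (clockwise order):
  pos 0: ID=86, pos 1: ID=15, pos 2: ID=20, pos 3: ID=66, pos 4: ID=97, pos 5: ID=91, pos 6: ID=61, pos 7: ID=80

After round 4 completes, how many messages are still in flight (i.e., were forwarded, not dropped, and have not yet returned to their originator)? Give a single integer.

Round 1: pos1(id15) recv 86: fwd; pos2(id20) recv 15: drop; pos3(id66) recv 20: drop; pos4(id97) recv 66: drop; pos5(id91) recv 97: fwd; pos6(id61) recv 91: fwd; pos7(id80) recv 61: drop; pos0(id86) recv 80: drop
Round 2: pos2(id20) recv 86: fwd; pos6(id61) recv 97: fwd; pos7(id80) recv 91: fwd
Round 3: pos3(id66) recv 86: fwd; pos7(id80) recv 97: fwd; pos0(id86) recv 91: fwd
Round 4: pos4(id97) recv 86: drop; pos0(id86) recv 97: fwd; pos1(id15) recv 91: fwd
After round 4: 2 messages still in flight

Answer: 2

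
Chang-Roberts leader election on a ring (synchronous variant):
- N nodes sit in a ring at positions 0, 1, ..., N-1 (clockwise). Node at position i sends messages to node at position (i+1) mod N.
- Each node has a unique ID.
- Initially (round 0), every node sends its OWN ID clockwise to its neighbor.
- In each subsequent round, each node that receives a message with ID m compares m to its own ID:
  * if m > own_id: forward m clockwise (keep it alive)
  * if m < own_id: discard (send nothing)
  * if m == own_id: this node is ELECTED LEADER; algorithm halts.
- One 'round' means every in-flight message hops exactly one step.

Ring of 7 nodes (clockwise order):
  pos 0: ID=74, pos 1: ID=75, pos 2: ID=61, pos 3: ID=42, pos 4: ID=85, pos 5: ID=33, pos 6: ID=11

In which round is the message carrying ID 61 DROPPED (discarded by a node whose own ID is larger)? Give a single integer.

Answer: 2

Derivation:
Round 1: pos1(id75) recv 74: drop; pos2(id61) recv 75: fwd; pos3(id42) recv 61: fwd; pos4(id85) recv 42: drop; pos5(id33) recv 85: fwd; pos6(id11) recv 33: fwd; pos0(id74) recv 11: drop
Round 2: pos3(id42) recv 75: fwd; pos4(id85) recv 61: drop; pos6(id11) recv 85: fwd; pos0(id74) recv 33: drop
Round 3: pos4(id85) recv 75: drop; pos0(id74) recv 85: fwd
Round 4: pos1(id75) recv 85: fwd
Round 5: pos2(id61) recv 85: fwd
Round 6: pos3(id42) recv 85: fwd
Round 7: pos4(id85) recv 85: ELECTED
Message ID 61 originates at pos 2; dropped at pos 4 in round 2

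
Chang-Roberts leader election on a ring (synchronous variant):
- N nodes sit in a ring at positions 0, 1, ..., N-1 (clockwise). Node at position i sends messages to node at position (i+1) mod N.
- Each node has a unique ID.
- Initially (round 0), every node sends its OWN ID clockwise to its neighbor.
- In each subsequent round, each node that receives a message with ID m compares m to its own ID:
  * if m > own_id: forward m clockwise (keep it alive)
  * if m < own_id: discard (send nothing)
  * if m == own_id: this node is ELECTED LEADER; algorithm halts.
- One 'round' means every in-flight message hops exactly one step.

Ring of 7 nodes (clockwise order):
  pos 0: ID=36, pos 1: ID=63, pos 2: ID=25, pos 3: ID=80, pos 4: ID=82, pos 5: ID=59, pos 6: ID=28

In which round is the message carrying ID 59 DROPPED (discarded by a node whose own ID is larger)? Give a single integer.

Round 1: pos1(id63) recv 36: drop; pos2(id25) recv 63: fwd; pos3(id80) recv 25: drop; pos4(id82) recv 80: drop; pos5(id59) recv 82: fwd; pos6(id28) recv 59: fwd; pos0(id36) recv 28: drop
Round 2: pos3(id80) recv 63: drop; pos6(id28) recv 82: fwd; pos0(id36) recv 59: fwd
Round 3: pos0(id36) recv 82: fwd; pos1(id63) recv 59: drop
Round 4: pos1(id63) recv 82: fwd
Round 5: pos2(id25) recv 82: fwd
Round 6: pos3(id80) recv 82: fwd
Round 7: pos4(id82) recv 82: ELECTED
Message ID 59 originates at pos 5; dropped at pos 1 in round 3

Answer: 3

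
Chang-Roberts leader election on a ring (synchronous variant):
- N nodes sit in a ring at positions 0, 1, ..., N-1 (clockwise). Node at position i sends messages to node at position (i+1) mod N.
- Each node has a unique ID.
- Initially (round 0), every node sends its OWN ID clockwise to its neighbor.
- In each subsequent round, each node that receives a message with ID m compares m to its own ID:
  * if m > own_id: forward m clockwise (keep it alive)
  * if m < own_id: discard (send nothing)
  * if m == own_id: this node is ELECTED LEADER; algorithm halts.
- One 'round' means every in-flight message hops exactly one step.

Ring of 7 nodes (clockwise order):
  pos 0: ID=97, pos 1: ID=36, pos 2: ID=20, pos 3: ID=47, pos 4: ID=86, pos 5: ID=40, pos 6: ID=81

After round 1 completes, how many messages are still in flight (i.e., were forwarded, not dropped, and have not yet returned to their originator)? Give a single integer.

Round 1: pos1(id36) recv 97: fwd; pos2(id20) recv 36: fwd; pos3(id47) recv 20: drop; pos4(id86) recv 47: drop; pos5(id40) recv 86: fwd; pos6(id81) recv 40: drop; pos0(id97) recv 81: drop
After round 1: 3 messages still in flight

Answer: 3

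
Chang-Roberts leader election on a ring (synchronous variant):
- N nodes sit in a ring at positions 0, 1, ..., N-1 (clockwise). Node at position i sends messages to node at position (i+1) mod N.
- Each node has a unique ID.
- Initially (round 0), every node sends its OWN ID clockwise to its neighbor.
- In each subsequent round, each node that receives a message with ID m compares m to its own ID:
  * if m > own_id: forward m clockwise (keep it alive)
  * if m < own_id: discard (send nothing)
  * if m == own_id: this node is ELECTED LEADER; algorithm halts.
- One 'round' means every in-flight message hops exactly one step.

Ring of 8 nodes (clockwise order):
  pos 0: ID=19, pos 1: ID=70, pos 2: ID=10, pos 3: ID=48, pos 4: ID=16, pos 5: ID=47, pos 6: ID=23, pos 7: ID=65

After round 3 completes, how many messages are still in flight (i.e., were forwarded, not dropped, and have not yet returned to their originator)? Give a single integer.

Answer: 2

Derivation:
Round 1: pos1(id70) recv 19: drop; pos2(id10) recv 70: fwd; pos3(id48) recv 10: drop; pos4(id16) recv 48: fwd; pos5(id47) recv 16: drop; pos6(id23) recv 47: fwd; pos7(id65) recv 23: drop; pos0(id19) recv 65: fwd
Round 2: pos3(id48) recv 70: fwd; pos5(id47) recv 48: fwd; pos7(id65) recv 47: drop; pos1(id70) recv 65: drop
Round 3: pos4(id16) recv 70: fwd; pos6(id23) recv 48: fwd
After round 3: 2 messages still in flight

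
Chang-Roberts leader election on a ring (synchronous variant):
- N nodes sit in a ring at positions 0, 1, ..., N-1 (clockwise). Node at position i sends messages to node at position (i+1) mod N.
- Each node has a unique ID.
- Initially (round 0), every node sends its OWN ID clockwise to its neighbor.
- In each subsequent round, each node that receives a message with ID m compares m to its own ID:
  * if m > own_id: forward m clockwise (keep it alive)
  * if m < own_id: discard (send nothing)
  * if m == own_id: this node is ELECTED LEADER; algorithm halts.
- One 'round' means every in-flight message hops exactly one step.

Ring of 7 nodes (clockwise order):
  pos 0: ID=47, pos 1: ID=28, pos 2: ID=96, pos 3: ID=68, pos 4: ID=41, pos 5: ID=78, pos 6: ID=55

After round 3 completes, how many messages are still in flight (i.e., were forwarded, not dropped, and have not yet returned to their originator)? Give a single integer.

Answer: 2

Derivation:
Round 1: pos1(id28) recv 47: fwd; pos2(id96) recv 28: drop; pos3(id68) recv 96: fwd; pos4(id41) recv 68: fwd; pos5(id78) recv 41: drop; pos6(id55) recv 78: fwd; pos0(id47) recv 55: fwd
Round 2: pos2(id96) recv 47: drop; pos4(id41) recv 96: fwd; pos5(id78) recv 68: drop; pos0(id47) recv 78: fwd; pos1(id28) recv 55: fwd
Round 3: pos5(id78) recv 96: fwd; pos1(id28) recv 78: fwd; pos2(id96) recv 55: drop
After round 3: 2 messages still in flight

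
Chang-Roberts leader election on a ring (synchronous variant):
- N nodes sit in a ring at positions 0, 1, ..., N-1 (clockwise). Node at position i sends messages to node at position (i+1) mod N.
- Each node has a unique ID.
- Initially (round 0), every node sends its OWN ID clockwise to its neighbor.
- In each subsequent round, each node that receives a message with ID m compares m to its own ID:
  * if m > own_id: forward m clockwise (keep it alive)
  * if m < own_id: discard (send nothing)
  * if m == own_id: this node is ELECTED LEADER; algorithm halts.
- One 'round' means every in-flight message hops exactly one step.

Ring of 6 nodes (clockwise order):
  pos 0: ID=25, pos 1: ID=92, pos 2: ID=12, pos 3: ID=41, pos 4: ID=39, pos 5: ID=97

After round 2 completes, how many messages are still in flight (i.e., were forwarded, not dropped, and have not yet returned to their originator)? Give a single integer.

Answer: 2

Derivation:
Round 1: pos1(id92) recv 25: drop; pos2(id12) recv 92: fwd; pos3(id41) recv 12: drop; pos4(id39) recv 41: fwd; pos5(id97) recv 39: drop; pos0(id25) recv 97: fwd
Round 2: pos3(id41) recv 92: fwd; pos5(id97) recv 41: drop; pos1(id92) recv 97: fwd
After round 2: 2 messages still in flight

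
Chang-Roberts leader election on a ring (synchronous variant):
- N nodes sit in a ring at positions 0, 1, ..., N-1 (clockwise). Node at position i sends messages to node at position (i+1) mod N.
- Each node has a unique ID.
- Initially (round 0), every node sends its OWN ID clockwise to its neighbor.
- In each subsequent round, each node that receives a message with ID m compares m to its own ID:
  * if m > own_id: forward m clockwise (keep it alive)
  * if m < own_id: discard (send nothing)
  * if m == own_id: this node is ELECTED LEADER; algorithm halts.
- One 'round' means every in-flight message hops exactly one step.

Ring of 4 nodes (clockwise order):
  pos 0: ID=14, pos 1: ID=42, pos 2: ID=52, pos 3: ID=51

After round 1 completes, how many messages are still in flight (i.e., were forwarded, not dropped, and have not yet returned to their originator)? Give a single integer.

Round 1: pos1(id42) recv 14: drop; pos2(id52) recv 42: drop; pos3(id51) recv 52: fwd; pos0(id14) recv 51: fwd
After round 1: 2 messages still in flight

Answer: 2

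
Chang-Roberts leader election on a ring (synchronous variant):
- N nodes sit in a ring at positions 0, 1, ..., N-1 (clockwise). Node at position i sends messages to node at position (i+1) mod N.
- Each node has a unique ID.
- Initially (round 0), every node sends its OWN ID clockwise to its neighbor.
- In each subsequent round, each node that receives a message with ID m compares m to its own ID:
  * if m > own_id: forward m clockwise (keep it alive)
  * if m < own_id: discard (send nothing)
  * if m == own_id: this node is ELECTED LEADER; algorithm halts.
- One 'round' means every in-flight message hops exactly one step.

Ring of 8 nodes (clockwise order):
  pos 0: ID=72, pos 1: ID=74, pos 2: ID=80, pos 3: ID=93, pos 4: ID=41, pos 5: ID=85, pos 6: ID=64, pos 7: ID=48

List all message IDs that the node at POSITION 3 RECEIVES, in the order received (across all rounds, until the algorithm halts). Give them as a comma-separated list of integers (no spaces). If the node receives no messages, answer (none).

Answer: 80,85,93

Derivation:
Round 1: pos1(id74) recv 72: drop; pos2(id80) recv 74: drop; pos3(id93) recv 80: drop; pos4(id41) recv 93: fwd; pos5(id85) recv 41: drop; pos6(id64) recv 85: fwd; pos7(id48) recv 64: fwd; pos0(id72) recv 48: drop
Round 2: pos5(id85) recv 93: fwd; pos7(id48) recv 85: fwd; pos0(id72) recv 64: drop
Round 3: pos6(id64) recv 93: fwd; pos0(id72) recv 85: fwd
Round 4: pos7(id48) recv 93: fwd; pos1(id74) recv 85: fwd
Round 5: pos0(id72) recv 93: fwd; pos2(id80) recv 85: fwd
Round 6: pos1(id74) recv 93: fwd; pos3(id93) recv 85: drop
Round 7: pos2(id80) recv 93: fwd
Round 8: pos3(id93) recv 93: ELECTED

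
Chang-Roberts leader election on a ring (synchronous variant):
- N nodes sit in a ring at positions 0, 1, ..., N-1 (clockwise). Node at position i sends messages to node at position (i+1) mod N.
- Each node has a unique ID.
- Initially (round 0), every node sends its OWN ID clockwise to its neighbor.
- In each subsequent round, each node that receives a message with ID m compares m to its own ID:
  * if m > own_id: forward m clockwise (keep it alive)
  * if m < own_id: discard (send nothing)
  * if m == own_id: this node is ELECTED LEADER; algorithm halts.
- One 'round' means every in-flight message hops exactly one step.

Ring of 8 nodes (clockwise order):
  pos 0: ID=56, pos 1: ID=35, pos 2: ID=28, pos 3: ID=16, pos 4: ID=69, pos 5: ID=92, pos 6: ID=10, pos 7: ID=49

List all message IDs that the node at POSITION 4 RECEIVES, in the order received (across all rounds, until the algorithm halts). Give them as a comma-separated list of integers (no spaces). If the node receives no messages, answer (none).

Round 1: pos1(id35) recv 56: fwd; pos2(id28) recv 35: fwd; pos3(id16) recv 28: fwd; pos4(id69) recv 16: drop; pos5(id92) recv 69: drop; pos6(id10) recv 92: fwd; pos7(id49) recv 10: drop; pos0(id56) recv 49: drop
Round 2: pos2(id28) recv 56: fwd; pos3(id16) recv 35: fwd; pos4(id69) recv 28: drop; pos7(id49) recv 92: fwd
Round 3: pos3(id16) recv 56: fwd; pos4(id69) recv 35: drop; pos0(id56) recv 92: fwd
Round 4: pos4(id69) recv 56: drop; pos1(id35) recv 92: fwd
Round 5: pos2(id28) recv 92: fwd
Round 6: pos3(id16) recv 92: fwd
Round 7: pos4(id69) recv 92: fwd
Round 8: pos5(id92) recv 92: ELECTED

Answer: 16,28,35,56,92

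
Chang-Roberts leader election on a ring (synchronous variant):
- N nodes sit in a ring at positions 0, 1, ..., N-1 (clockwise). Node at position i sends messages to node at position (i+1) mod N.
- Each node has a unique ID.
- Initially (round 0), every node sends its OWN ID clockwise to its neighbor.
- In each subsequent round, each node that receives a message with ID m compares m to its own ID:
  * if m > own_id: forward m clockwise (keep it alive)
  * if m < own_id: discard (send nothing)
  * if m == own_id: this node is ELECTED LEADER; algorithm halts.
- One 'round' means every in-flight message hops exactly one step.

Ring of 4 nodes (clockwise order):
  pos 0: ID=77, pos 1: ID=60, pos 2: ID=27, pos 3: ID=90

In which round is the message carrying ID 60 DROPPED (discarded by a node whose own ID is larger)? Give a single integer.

Answer: 2

Derivation:
Round 1: pos1(id60) recv 77: fwd; pos2(id27) recv 60: fwd; pos3(id90) recv 27: drop; pos0(id77) recv 90: fwd
Round 2: pos2(id27) recv 77: fwd; pos3(id90) recv 60: drop; pos1(id60) recv 90: fwd
Round 3: pos3(id90) recv 77: drop; pos2(id27) recv 90: fwd
Round 4: pos3(id90) recv 90: ELECTED
Message ID 60 originates at pos 1; dropped at pos 3 in round 2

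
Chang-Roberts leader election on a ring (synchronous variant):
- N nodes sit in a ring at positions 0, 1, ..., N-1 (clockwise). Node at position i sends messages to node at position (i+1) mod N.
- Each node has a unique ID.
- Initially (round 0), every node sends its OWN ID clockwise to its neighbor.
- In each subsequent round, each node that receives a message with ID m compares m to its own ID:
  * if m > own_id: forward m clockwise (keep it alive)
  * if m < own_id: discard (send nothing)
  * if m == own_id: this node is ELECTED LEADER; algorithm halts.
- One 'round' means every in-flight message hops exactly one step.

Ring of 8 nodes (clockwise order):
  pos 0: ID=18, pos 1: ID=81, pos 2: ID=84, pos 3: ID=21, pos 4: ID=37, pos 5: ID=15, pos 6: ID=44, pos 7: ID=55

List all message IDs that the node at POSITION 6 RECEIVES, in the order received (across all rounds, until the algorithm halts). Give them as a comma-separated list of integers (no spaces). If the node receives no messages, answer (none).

Answer: 15,37,84

Derivation:
Round 1: pos1(id81) recv 18: drop; pos2(id84) recv 81: drop; pos3(id21) recv 84: fwd; pos4(id37) recv 21: drop; pos5(id15) recv 37: fwd; pos6(id44) recv 15: drop; pos7(id55) recv 44: drop; pos0(id18) recv 55: fwd
Round 2: pos4(id37) recv 84: fwd; pos6(id44) recv 37: drop; pos1(id81) recv 55: drop
Round 3: pos5(id15) recv 84: fwd
Round 4: pos6(id44) recv 84: fwd
Round 5: pos7(id55) recv 84: fwd
Round 6: pos0(id18) recv 84: fwd
Round 7: pos1(id81) recv 84: fwd
Round 8: pos2(id84) recv 84: ELECTED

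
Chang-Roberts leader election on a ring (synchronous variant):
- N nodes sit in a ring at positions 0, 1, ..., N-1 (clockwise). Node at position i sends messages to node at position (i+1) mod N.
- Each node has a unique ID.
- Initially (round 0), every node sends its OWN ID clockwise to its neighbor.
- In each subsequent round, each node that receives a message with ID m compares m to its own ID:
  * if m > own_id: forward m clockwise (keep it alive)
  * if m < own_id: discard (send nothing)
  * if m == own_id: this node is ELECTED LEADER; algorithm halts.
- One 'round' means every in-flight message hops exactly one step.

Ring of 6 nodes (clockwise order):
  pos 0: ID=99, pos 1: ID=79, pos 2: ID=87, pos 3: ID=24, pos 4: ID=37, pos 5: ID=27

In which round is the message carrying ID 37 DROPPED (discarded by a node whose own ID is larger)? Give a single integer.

Round 1: pos1(id79) recv 99: fwd; pos2(id87) recv 79: drop; pos3(id24) recv 87: fwd; pos4(id37) recv 24: drop; pos5(id27) recv 37: fwd; pos0(id99) recv 27: drop
Round 2: pos2(id87) recv 99: fwd; pos4(id37) recv 87: fwd; pos0(id99) recv 37: drop
Round 3: pos3(id24) recv 99: fwd; pos5(id27) recv 87: fwd
Round 4: pos4(id37) recv 99: fwd; pos0(id99) recv 87: drop
Round 5: pos5(id27) recv 99: fwd
Round 6: pos0(id99) recv 99: ELECTED
Message ID 37 originates at pos 4; dropped at pos 0 in round 2

Answer: 2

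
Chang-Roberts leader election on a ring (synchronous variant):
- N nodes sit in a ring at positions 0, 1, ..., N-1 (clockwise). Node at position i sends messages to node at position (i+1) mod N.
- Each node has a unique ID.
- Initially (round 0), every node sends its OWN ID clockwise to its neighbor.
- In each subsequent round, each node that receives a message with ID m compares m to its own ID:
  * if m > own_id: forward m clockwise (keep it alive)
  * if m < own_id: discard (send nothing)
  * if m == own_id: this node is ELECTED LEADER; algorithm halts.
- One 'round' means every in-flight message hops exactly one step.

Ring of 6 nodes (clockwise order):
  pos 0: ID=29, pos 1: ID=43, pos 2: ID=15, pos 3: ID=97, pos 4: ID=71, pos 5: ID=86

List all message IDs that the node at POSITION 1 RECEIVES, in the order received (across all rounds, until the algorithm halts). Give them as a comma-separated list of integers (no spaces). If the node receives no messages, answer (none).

Round 1: pos1(id43) recv 29: drop; pos2(id15) recv 43: fwd; pos3(id97) recv 15: drop; pos4(id71) recv 97: fwd; pos5(id86) recv 71: drop; pos0(id29) recv 86: fwd
Round 2: pos3(id97) recv 43: drop; pos5(id86) recv 97: fwd; pos1(id43) recv 86: fwd
Round 3: pos0(id29) recv 97: fwd; pos2(id15) recv 86: fwd
Round 4: pos1(id43) recv 97: fwd; pos3(id97) recv 86: drop
Round 5: pos2(id15) recv 97: fwd
Round 6: pos3(id97) recv 97: ELECTED

Answer: 29,86,97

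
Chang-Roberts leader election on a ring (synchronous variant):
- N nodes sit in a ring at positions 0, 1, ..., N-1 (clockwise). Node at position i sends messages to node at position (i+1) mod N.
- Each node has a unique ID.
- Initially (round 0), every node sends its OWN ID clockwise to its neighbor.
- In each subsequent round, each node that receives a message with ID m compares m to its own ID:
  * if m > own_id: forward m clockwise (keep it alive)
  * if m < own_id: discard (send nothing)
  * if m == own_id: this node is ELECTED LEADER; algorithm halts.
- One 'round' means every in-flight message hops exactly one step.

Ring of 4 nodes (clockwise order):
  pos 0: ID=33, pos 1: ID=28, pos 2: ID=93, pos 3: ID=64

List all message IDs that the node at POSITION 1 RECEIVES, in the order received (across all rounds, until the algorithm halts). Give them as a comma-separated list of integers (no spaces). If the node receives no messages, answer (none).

Answer: 33,64,93

Derivation:
Round 1: pos1(id28) recv 33: fwd; pos2(id93) recv 28: drop; pos3(id64) recv 93: fwd; pos0(id33) recv 64: fwd
Round 2: pos2(id93) recv 33: drop; pos0(id33) recv 93: fwd; pos1(id28) recv 64: fwd
Round 3: pos1(id28) recv 93: fwd; pos2(id93) recv 64: drop
Round 4: pos2(id93) recv 93: ELECTED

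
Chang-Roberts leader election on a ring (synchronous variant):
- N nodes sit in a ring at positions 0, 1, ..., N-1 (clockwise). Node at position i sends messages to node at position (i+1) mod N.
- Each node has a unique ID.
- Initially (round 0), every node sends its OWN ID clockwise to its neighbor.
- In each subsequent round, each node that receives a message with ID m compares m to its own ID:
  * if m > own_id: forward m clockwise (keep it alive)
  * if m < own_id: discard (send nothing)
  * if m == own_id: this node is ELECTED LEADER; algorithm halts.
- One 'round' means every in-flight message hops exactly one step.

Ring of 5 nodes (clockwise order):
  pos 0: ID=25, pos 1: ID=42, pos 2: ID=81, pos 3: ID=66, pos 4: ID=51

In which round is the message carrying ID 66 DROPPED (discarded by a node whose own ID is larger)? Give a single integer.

Round 1: pos1(id42) recv 25: drop; pos2(id81) recv 42: drop; pos3(id66) recv 81: fwd; pos4(id51) recv 66: fwd; pos0(id25) recv 51: fwd
Round 2: pos4(id51) recv 81: fwd; pos0(id25) recv 66: fwd; pos1(id42) recv 51: fwd
Round 3: pos0(id25) recv 81: fwd; pos1(id42) recv 66: fwd; pos2(id81) recv 51: drop
Round 4: pos1(id42) recv 81: fwd; pos2(id81) recv 66: drop
Round 5: pos2(id81) recv 81: ELECTED
Message ID 66 originates at pos 3; dropped at pos 2 in round 4

Answer: 4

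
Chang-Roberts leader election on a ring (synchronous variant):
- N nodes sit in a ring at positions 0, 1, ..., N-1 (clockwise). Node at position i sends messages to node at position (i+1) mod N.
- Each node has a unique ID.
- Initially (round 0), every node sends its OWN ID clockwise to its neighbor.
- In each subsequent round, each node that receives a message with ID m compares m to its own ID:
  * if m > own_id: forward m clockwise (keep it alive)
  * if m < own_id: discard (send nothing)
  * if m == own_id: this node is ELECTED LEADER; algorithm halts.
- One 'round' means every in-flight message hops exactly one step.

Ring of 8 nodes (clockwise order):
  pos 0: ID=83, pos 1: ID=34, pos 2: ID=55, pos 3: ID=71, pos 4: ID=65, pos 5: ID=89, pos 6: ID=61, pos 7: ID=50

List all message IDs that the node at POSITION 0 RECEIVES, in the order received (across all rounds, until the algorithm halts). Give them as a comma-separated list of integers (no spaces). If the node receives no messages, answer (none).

Round 1: pos1(id34) recv 83: fwd; pos2(id55) recv 34: drop; pos3(id71) recv 55: drop; pos4(id65) recv 71: fwd; pos5(id89) recv 65: drop; pos6(id61) recv 89: fwd; pos7(id50) recv 61: fwd; pos0(id83) recv 50: drop
Round 2: pos2(id55) recv 83: fwd; pos5(id89) recv 71: drop; pos7(id50) recv 89: fwd; pos0(id83) recv 61: drop
Round 3: pos3(id71) recv 83: fwd; pos0(id83) recv 89: fwd
Round 4: pos4(id65) recv 83: fwd; pos1(id34) recv 89: fwd
Round 5: pos5(id89) recv 83: drop; pos2(id55) recv 89: fwd
Round 6: pos3(id71) recv 89: fwd
Round 7: pos4(id65) recv 89: fwd
Round 8: pos5(id89) recv 89: ELECTED

Answer: 50,61,89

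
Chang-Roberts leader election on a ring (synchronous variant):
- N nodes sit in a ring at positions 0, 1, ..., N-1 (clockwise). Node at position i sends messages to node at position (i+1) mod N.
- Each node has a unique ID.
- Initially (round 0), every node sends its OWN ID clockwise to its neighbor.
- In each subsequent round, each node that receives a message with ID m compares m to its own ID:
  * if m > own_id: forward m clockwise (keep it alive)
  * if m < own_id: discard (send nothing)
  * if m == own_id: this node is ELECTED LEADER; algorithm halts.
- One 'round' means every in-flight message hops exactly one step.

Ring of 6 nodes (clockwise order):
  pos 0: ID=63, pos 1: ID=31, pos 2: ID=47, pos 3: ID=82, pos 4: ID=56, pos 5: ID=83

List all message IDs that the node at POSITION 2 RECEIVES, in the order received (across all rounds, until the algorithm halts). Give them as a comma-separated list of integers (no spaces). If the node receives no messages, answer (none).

Round 1: pos1(id31) recv 63: fwd; pos2(id47) recv 31: drop; pos3(id82) recv 47: drop; pos4(id56) recv 82: fwd; pos5(id83) recv 56: drop; pos0(id63) recv 83: fwd
Round 2: pos2(id47) recv 63: fwd; pos5(id83) recv 82: drop; pos1(id31) recv 83: fwd
Round 3: pos3(id82) recv 63: drop; pos2(id47) recv 83: fwd
Round 4: pos3(id82) recv 83: fwd
Round 5: pos4(id56) recv 83: fwd
Round 6: pos5(id83) recv 83: ELECTED

Answer: 31,63,83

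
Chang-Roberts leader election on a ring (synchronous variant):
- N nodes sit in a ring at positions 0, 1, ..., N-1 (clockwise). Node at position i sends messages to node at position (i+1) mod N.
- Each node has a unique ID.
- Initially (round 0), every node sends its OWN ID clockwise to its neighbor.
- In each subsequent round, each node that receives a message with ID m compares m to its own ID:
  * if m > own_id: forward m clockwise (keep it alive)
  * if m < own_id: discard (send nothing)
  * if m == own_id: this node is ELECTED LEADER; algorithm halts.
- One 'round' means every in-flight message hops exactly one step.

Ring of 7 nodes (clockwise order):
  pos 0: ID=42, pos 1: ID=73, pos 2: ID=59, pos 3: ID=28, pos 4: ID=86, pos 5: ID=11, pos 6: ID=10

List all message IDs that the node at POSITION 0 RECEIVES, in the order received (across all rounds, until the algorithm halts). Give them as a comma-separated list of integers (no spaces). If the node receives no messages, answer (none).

Answer: 10,11,86

Derivation:
Round 1: pos1(id73) recv 42: drop; pos2(id59) recv 73: fwd; pos3(id28) recv 59: fwd; pos4(id86) recv 28: drop; pos5(id11) recv 86: fwd; pos6(id10) recv 11: fwd; pos0(id42) recv 10: drop
Round 2: pos3(id28) recv 73: fwd; pos4(id86) recv 59: drop; pos6(id10) recv 86: fwd; pos0(id42) recv 11: drop
Round 3: pos4(id86) recv 73: drop; pos0(id42) recv 86: fwd
Round 4: pos1(id73) recv 86: fwd
Round 5: pos2(id59) recv 86: fwd
Round 6: pos3(id28) recv 86: fwd
Round 7: pos4(id86) recv 86: ELECTED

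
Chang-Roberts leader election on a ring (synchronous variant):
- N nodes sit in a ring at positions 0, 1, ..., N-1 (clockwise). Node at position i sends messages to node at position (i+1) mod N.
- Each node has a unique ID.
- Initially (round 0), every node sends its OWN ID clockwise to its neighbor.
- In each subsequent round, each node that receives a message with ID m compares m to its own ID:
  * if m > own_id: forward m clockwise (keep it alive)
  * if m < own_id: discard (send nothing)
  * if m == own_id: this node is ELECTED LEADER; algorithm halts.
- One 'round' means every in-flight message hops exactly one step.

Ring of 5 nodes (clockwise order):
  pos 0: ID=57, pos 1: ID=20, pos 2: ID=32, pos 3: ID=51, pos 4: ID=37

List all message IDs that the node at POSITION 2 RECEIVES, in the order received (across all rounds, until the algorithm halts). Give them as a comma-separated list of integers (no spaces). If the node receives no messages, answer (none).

Round 1: pos1(id20) recv 57: fwd; pos2(id32) recv 20: drop; pos3(id51) recv 32: drop; pos4(id37) recv 51: fwd; pos0(id57) recv 37: drop
Round 2: pos2(id32) recv 57: fwd; pos0(id57) recv 51: drop
Round 3: pos3(id51) recv 57: fwd
Round 4: pos4(id37) recv 57: fwd
Round 5: pos0(id57) recv 57: ELECTED

Answer: 20,57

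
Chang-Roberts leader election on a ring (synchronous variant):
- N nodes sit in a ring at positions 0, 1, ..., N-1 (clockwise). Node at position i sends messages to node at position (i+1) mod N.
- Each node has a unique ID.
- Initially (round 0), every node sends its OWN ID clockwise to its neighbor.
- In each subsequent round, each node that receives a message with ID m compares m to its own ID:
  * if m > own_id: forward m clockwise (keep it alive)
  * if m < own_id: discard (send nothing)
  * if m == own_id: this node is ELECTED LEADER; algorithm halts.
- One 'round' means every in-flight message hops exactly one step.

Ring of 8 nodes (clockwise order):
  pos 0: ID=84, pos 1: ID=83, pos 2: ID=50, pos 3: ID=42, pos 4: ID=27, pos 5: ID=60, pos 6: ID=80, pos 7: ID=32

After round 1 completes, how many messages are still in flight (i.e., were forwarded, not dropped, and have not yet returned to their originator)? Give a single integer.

Round 1: pos1(id83) recv 84: fwd; pos2(id50) recv 83: fwd; pos3(id42) recv 50: fwd; pos4(id27) recv 42: fwd; pos5(id60) recv 27: drop; pos6(id80) recv 60: drop; pos7(id32) recv 80: fwd; pos0(id84) recv 32: drop
After round 1: 5 messages still in flight

Answer: 5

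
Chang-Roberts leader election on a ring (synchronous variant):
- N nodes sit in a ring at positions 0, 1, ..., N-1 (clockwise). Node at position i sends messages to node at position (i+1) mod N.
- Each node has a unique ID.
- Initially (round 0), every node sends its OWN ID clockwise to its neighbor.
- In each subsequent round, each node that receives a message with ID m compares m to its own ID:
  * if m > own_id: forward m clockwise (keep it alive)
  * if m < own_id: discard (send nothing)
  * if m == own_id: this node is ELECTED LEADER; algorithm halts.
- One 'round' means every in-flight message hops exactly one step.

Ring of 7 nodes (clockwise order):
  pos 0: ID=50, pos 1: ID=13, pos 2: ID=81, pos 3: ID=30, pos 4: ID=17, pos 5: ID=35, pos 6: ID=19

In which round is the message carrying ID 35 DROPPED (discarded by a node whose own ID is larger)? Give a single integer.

Answer: 2

Derivation:
Round 1: pos1(id13) recv 50: fwd; pos2(id81) recv 13: drop; pos3(id30) recv 81: fwd; pos4(id17) recv 30: fwd; pos5(id35) recv 17: drop; pos6(id19) recv 35: fwd; pos0(id50) recv 19: drop
Round 2: pos2(id81) recv 50: drop; pos4(id17) recv 81: fwd; pos5(id35) recv 30: drop; pos0(id50) recv 35: drop
Round 3: pos5(id35) recv 81: fwd
Round 4: pos6(id19) recv 81: fwd
Round 5: pos0(id50) recv 81: fwd
Round 6: pos1(id13) recv 81: fwd
Round 7: pos2(id81) recv 81: ELECTED
Message ID 35 originates at pos 5; dropped at pos 0 in round 2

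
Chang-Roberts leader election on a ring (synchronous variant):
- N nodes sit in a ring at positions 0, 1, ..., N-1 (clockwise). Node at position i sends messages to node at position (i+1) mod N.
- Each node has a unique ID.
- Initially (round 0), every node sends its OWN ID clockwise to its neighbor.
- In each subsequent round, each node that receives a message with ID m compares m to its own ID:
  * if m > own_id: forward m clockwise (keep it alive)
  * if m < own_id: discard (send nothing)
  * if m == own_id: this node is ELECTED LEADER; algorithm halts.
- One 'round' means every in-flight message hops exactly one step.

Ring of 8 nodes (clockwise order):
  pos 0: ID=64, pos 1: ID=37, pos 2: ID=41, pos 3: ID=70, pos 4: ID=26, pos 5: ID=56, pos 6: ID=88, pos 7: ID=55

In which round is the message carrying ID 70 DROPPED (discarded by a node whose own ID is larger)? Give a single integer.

Answer: 3

Derivation:
Round 1: pos1(id37) recv 64: fwd; pos2(id41) recv 37: drop; pos3(id70) recv 41: drop; pos4(id26) recv 70: fwd; pos5(id56) recv 26: drop; pos6(id88) recv 56: drop; pos7(id55) recv 88: fwd; pos0(id64) recv 55: drop
Round 2: pos2(id41) recv 64: fwd; pos5(id56) recv 70: fwd; pos0(id64) recv 88: fwd
Round 3: pos3(id70) recv 64: drop; pos6(id88) recv 70: drop; pos1(id37) recv 88: fwd
Round 4: pos2(id41) recv 88: fwd
Round 5: pos3(id70) recv 88: fwd
Round 6: pos4(id26) recv 88: fwd
Round 7: pos5(id56) recv 88: fwd
Round 8: pos6(id88) recv 88: ELECTED
Message ID 70 originates at pos 3; dropped at pos 6 in round 3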